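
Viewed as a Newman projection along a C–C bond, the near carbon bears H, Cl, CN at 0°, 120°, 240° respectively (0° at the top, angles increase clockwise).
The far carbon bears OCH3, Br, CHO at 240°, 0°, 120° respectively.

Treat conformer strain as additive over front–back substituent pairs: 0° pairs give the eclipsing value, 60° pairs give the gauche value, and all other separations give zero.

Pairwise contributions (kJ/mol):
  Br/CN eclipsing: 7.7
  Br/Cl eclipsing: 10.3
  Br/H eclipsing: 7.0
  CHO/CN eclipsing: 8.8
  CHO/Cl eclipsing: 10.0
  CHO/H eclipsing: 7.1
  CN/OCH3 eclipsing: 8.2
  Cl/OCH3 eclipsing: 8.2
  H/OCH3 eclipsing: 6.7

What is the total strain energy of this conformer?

25.2 kJ/mol

This conformer (eclipsed): H–Br eclipsed, Cl–CHO eclipsed, CN–OCH3 eclipsed; 7.0 + 10.0 + 8.2 = 25.2 kJ/mol.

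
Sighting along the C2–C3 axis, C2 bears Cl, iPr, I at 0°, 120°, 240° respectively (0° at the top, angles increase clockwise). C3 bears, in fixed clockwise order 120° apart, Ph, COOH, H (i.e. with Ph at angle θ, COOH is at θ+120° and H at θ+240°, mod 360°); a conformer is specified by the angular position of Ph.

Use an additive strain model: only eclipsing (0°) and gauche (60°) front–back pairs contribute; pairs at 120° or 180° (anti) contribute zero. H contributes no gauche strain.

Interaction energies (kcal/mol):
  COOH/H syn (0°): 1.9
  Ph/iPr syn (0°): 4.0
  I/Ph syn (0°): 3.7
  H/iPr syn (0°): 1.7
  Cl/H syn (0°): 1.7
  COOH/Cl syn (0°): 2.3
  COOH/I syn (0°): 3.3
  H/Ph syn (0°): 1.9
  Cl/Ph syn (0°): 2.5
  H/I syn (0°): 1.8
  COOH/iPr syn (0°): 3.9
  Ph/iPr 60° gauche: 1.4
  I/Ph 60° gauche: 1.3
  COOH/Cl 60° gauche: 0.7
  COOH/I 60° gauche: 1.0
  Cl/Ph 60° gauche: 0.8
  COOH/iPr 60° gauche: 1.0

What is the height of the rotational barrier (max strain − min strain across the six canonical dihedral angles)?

5.2 kcal/mol

Ph at 0° (eclipsed): Cl–Ph eclipsed, iPr–COOH eclipsed, I–H eclipsed; 2.5 + 3.9 + 1.8 = 8.2 kcal/mol.
Ph at 60° (staggered): Cl–Ph gauche, iPr–Ph gauche, iPr–COOH gauche, I–COOH gauche; 0.8 + 1.4 + 1.0 + 1.0 = 4.2 kcal/mol.
Ph at 120° (eclipsed): Cl–H eclipsed, iPr–Ph eclipsed, I–COOH eclipsed; 1.7 + 4.0 + 3.3 = 9.0 kcal/mol.
Ph at 180° (staggered): Cl–COOH gauche, iPr–Ph gauche, I–Ph gauche, I–COOH gauche; 0.7 + 1.4 + 1.3 + 1.0 = 4.4 kcal/mol.
Ph at 240° (eclipsed): Cl–COOH eclipsed, iPr–H eclipsed, I–Ph eclipsed; 2.3 + 1.7 + 3.7 = 7.7 kcal/mol.
Ph at 300° (staggered): Cl–Ph gauche, Cl–COOH gauche, iPr–COOH gauche, I–Ph gauche; 0.8 + 0.7 + 1.0 + 1.3 = 3.8 kcal/mol.
Max at 120° (9.0 kcal/mol), min at 300° (3.8 kcal/mol); barrier = 5.2 kcal/mol.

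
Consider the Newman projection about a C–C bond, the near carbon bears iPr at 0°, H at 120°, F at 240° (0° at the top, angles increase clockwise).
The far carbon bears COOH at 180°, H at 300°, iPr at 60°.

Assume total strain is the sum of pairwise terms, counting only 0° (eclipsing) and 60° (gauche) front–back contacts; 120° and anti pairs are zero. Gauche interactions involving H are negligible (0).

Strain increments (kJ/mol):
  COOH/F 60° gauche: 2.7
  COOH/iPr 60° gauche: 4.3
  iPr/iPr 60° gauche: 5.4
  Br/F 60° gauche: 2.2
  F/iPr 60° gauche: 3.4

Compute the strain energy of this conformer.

8.1 kJ/mol

This conformer is staggered. iPr at 0° is gauche with iPr at 60° (5.4); F at 240° is gauche with COOH at 180° (2.7). Total 8.1 kJ/mol.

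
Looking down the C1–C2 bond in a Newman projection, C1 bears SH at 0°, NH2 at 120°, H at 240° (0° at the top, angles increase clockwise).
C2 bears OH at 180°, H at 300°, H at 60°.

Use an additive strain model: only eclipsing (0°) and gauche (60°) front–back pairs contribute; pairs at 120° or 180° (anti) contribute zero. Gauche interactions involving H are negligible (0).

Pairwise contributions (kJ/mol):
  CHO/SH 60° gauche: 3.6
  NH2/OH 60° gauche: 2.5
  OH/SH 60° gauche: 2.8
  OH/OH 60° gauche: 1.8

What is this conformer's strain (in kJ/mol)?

This conformer (staggered): NH2(120°)/OH(180°) gauche 2.5 → 2.5 kJ/mol.

2.5 kJ/mol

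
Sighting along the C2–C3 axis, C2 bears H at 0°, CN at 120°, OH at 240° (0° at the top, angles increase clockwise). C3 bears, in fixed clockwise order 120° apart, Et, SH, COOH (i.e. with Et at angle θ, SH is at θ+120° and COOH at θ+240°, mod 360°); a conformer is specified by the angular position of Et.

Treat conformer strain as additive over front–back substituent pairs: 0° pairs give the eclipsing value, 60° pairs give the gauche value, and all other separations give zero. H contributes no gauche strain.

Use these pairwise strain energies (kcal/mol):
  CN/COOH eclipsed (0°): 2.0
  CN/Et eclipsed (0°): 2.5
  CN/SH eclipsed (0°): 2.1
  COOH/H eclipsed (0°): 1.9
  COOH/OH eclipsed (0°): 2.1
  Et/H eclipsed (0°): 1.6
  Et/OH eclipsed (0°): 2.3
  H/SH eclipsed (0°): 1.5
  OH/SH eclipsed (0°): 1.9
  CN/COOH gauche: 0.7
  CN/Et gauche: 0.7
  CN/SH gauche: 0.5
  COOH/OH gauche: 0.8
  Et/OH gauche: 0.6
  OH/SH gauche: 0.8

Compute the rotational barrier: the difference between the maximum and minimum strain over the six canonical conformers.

3.7 kcal/mol

Et at 0° is eclipsed. H at 0° is eclipsed with Et at 0° (1.6); CN at 120° is eclipsed with SH at 120° (2.1); OH at 240° is eclipsed with COOH at 240° (2.1). Total 5.8 kcal/mol.
Et at 60° is staggered. CN at 120° is gauche with Et at 60° (0.7); CN at 120° is gauche with SH at 180° (0.5); OH at 240° is gauche with SH at 180° (0.8); OH at 240° is gauche with COOH at 300° (0.8). Total 2.8 kcal/mol.
Et at 120° is eclipsed. H at 0° is eclipsed with COOH at 0° (1.9); CN at 120° is eclipsed with Et at 120° (2.5); OH at 240° is eclipsed with SH at 240° (1.9). Total 6.3 kcal/mol.
Et at 180° is staggered. CN at 120° is gauche with Et at 180° (0.7); CN at 120° is gauche with COOH at 60° (0.7); OH at 240° is gauche with Et at 180° (0.6); OH at 240° is gauche with SH at 300° (0.8). Total 2.8 kcal/mol.
Et at 240° is eclipsed. H at 0° is eclipsed with SH at 0° (1.5); CN at 120° is eclipsed with COOH at 120° (2.0); OH at 240° is eclipsed with Et at 240° (2.3). Total 5.8 kcal/mol.
Et at 300° is staggered. CN at 120° is gauche with SH at 60° (0.5); CN at 120° is gauche with COOH at 180° (0.7); OH at 240° is gauche with Et at 300° (0.6); OH at 240° is gauche with COOH at 180° (0.8). Total 2.6 kcal/mol.
Max at 120° (6.3 kcal/mol), min at 300° (2.6 kcal/mol); barrier = 3.7 kcal/mol.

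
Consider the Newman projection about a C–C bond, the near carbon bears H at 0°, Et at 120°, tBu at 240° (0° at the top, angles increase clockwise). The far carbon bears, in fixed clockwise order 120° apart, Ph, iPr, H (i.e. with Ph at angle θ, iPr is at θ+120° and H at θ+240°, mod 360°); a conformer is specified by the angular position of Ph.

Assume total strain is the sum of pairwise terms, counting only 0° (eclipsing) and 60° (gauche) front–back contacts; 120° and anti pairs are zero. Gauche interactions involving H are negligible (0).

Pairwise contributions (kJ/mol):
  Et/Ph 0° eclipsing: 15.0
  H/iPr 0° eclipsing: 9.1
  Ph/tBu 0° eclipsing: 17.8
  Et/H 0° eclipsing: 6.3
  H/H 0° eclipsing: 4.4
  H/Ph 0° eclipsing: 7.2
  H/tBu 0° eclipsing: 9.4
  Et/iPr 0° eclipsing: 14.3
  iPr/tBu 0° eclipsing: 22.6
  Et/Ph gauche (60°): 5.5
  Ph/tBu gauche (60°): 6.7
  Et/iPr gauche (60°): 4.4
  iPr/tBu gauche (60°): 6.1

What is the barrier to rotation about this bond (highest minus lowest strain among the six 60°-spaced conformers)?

Ph at 0° (eclipsed): H(0°)/Ph(0°) eclipsed 7.2; Et(120°)/iPr(120°) eclipsed 14.3; tBu(240°)/H(240°) eclipsed 9.4 → 30.9 kJ/mol.
Ph at 60° (staggered): Et(120°)/Ph(60°) gauche 5.5; Et(120°)/iPr(180°) gauche 4.4; tBu(240°)/iPr(180°) gauche 6.1 → 16.0 kJ/mol.
Ph at 120° (eclipsed): H(0°)/H(0°) eclipsed 4.4; Et(120°)/Ph(120°) eclipsed 15.0; tBu(240°)/iPr(240°) eclipsed 22.6 → 42.0 kJ/mol.
Ph at 180° (staggered): Et(120°)/Ph(180°) gauche 5.5; tBu(240°)/Ph(180°) gauche 6.7; tBu(240°)/iPr(300°) gauche 6.1 → 18.3 kJ/mol.
Ph at 240° (eclipsed): H(0°)/iPr(0°) eclipsed 9.1; Et(120°)/H(120°) eclipsed 6.3; tBu(240°)/Ph(240°) eclipsed 17.8 → 33.2 kJ/mol.
Ph at 300° (staggered): Et(120°)/iPr(60°) gauche 4.4; tBu(240°)/Ph(300°) gauche 6.7 → 11.1 kJ/mol.
Max at 120° (42.0 kJ/mol), min at 300° (11.1 kJ/mol); barrier = 30.9 kJ/mol.

30.9 kJ/mol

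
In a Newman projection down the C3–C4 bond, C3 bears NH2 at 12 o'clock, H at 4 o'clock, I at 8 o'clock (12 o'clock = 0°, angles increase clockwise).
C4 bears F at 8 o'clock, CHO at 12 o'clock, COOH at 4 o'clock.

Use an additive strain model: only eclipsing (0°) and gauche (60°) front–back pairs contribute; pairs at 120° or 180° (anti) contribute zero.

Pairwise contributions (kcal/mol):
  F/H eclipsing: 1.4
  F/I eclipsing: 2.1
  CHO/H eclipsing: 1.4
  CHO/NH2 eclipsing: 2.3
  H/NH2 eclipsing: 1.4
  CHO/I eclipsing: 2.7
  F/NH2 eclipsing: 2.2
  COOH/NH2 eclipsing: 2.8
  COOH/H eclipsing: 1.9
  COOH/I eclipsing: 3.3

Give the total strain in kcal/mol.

This conformer (eclipsed): NH2(0°)/CHO(0°) eclipsed 2.3; H(120°)/COOH(120°) eclipsed 1.9; I(240°)/F(240°) eclipsed 2.1 → 6.3 kcal/mol.

6.3 kcal/mol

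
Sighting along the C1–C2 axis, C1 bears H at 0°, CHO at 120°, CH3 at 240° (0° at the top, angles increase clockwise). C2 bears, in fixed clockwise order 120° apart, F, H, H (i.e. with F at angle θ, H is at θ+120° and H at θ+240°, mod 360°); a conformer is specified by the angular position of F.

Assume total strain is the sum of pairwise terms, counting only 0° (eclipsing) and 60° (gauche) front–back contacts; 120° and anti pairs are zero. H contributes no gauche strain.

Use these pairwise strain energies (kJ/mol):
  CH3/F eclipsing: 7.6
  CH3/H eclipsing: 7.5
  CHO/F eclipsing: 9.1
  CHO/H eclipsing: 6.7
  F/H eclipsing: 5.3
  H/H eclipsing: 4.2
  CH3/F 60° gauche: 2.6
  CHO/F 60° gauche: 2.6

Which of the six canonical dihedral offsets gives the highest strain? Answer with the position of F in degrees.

120°

F at 0° (eclipsed): H(0°)/F(0°) eclipsed 5.3; CHO(120°)/H(120°) eclipsed 6.7; CH3(240°)/H(240°) eclipsed 7.5 → 19.5 kJ/mol.
F at 60° (staggered): CHO(120°)/F(60°) gauche 2.6 → 2.6 kJ/mol.
F at 120° (eclipsed): H(0°)/H(0°) eclipsed 4.2; CHO(120°)/F(120°) eclipsed 9.1; CH3(240°)/H(240°) eclipsed 7.5 → 20.8 kJ/mol.
F at 180° (staggered): CHO(120°)/F(180°) gauche 2.6; CH3(240°)/F(180°) gauche 2.6 → 5.2 kJ/mol.
F at 240° (eclipsed): H(0°)/H(0°) eclipsed 4.2; CHO(120°)/H(120°) eclipsed 6.7; CH3(240°)/F(240°) eclipsed 7.6 → 18.5 kJ/mol.
F at 300° (staggered): CH3(240°)/F(300°) gauche 2.6 → 2.6 kJ/mol.
The maximum (20.8 kJ/mol) occurs with F at 120°.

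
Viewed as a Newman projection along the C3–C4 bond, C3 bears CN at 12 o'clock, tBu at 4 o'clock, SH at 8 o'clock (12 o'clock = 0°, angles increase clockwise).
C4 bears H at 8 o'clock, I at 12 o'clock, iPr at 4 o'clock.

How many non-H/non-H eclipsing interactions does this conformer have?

2

Non-H eclipsing pairs: CN(0°)/I(0°); tBu(120°)/iPr(120°) — 2 interactions.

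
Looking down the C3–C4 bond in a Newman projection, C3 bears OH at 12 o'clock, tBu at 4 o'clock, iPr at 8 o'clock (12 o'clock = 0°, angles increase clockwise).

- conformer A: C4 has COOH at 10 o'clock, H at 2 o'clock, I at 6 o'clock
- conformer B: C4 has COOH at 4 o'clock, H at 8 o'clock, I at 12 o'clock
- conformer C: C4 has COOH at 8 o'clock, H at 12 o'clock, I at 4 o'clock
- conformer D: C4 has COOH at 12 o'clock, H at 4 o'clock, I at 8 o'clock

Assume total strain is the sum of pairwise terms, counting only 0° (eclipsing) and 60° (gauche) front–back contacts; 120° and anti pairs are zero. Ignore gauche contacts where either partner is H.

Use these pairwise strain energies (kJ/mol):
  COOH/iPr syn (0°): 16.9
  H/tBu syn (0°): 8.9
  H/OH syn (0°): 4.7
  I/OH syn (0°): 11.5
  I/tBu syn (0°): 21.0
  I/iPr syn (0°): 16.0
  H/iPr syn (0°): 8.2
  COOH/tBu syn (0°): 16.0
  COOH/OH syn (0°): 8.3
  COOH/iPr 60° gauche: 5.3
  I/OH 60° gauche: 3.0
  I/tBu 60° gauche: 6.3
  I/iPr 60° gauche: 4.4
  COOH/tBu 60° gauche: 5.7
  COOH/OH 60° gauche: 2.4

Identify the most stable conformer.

A

A (staggered): OH(0°)/COOH(300°) gauche 2.4; tBu(120°)/I(180°) gauche 6.3; iPr(240°)/COOH(300°) gauche 5.3; iPr(240°)/I(180°) gauche 4.4 → 18.4 kJ/mol.
B (eclipsed): OH(0°)/I(0°) eclipsed 11.5; tBu(120°)/COOH(120°) eclipsed 16.0; iPr(240°)/H(240°) eclipsed 8.2 → 35.7 kJ/mol.
C (eclipsed): OH(0°)/H(0°) eclipsed 4.7; tBu(120°)/I(120°) eclipsed 21.0; iPr(240°)/COOH(240°) eclipsed 16.9 → 42.6 kJ/mol.
D (eclipsed): OH(0°)/COOH(0°) eclipsed 8.3; tBu(120°)/H(120°) eclipsed 8.9; iPr(240°)/I(240°) eclipsed 16.0 → 33.2 kJ/mol.
A has the lowest total (18.4 kJ/mol).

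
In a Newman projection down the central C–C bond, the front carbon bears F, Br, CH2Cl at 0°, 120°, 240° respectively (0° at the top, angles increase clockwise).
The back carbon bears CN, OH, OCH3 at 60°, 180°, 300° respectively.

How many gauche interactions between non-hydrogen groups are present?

6

Non-H gauche pairs: F(0°)/CN(60°); F(0°)/OCH3(300°); Br(120°)/CN(60°); Br(120°)/OH(180°); CH2Cl(240°)/OH(180°); CH2Cl(240°)/OCH3(300°) — 6 interactions.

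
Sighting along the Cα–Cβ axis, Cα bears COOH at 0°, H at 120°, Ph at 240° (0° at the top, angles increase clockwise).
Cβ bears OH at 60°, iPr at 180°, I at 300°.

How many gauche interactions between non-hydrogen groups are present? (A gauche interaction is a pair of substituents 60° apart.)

4

Non-H gauche pairs: COOH(0°)/OH(60°); COOH(0°)/I(300°); Ph(240°)/iPr(180°); Ph(240°)/I(300°) — 4 interactions.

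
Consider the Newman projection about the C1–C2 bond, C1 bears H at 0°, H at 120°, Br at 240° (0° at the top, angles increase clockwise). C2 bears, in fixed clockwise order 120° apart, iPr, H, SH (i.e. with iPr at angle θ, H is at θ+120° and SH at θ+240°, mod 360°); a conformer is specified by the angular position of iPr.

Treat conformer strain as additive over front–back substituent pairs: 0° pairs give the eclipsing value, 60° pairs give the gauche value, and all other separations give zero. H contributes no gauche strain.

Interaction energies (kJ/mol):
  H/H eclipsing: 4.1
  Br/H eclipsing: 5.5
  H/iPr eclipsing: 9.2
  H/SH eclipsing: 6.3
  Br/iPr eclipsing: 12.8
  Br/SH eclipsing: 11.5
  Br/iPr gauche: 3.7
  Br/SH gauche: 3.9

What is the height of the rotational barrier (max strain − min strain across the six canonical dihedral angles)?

iPr at 0° (eclipsed): H(0°)/iPr(0°) eclipsed 9.2; H(120°)/H(120°) eclipsed 4.1; Br(240°)/SH(240°) eclipsed 11.5 → 24.8 kJ/mol.
iPr at 60° (staggered): Br(240°)/SH(300°) gauche 3.9 → 3.9 kJ/mol.
iPr at 120° (eclipsed): H(0°)/SH(0°) eclipsed 6.3; H(120°)/iPr(120°) eclipsed 9.2; Br(240°)/H(240°) eclipsed 5.5 → 21.0 kJ/mol.
iPr at 180° (staggered): Br(240°)/iPr(180°) gauche 3.7 → 3.7 kJ/mol.
iPr at 240° (eclipsed): H(0°)/H(0°) eclipsed 4.1; H(120°)/SH(120°) eclipsed 6.3; Br(240°)/iPr(240°) eclipsed 12.8 → 23.2 kJ/mol.
iPr at 300° (staggered): Br(240°)/iPr(300°) gauche 3.7; Br(240°)/SH(180°) gauche 3.9 → 7.6 kJ/mol.
Max at 0° (24.8 kJ/mol), min at 180° (3.7 kJ/mol); barrier = 21.1 kJ/mol.

21.1 kJ/mol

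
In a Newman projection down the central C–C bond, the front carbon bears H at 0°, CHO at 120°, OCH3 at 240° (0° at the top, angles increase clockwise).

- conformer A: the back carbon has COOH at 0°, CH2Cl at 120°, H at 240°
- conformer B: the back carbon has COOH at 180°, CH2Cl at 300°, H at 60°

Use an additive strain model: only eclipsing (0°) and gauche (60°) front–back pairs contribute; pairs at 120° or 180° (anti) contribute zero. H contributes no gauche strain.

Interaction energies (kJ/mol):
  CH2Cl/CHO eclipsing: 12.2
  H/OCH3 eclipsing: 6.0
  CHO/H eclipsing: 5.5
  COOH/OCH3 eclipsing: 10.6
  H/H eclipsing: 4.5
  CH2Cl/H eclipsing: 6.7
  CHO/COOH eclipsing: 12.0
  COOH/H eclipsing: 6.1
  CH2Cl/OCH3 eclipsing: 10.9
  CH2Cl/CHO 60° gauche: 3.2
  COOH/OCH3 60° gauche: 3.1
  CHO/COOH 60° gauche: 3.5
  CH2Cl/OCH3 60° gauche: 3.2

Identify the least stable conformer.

A

A (eclipsed): H(0°)/COOH(0°) eclipsed 6.1; CHO(120°)/CH2Cl(120°) eclipsed 12.2; OCH3(240°)/H(240°) eclipsed 6.0 → 24.3 kJ/mol.
B (staggered): CHO(120°)/COOH(180°) gauche 3.5; OCH3(240°)/COOH(180°) gauche 3.1; OCH3(240°)/CH2Cl(300°) gauche 3.2 → 9.8 kJ/mol.
A has the highest total (24.3 kJ/mol).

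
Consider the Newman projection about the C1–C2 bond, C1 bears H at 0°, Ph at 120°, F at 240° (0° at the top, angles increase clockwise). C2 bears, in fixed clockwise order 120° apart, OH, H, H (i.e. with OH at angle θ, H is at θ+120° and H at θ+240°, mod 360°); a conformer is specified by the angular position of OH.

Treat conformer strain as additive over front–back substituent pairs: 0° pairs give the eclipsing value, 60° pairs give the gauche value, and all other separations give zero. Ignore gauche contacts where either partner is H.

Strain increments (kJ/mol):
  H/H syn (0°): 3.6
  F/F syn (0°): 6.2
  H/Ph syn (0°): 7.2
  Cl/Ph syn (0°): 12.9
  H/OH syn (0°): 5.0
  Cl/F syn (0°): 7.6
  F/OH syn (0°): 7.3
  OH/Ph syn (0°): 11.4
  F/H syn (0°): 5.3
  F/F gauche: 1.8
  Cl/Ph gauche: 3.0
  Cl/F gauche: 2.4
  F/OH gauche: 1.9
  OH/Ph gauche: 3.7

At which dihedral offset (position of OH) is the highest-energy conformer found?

OH at 0° is eclipsed. H at 0° is eclipsed with OH at 0° (5.0); Ph at 120° is eclipsed with H at 120° (7.2); F at 240° is eclipsed with H at 240° (5.3). Total 17.5 kJ/mol.
OH at 60° is staggered. Ph at 120° is gauche with OH at 60° (3.7). Total 3.7 kJ/mol.
OH at 120° is eclipsed. H at 0° is eclipsed with H at 0° (3.6); Ph at 120° is eclipsed with OH at 120° (11.4); F at 240° is eclipsed with H at 240° (5.3). Total 20.3 kJ/mol.
OH at 180° is staggered. Ph at 120° is gauche with OH at 180° (3.7); F at 240° is gauche with OH at 180° (1.9). Total 5.6 kJ/mol.
OH at 240° is eclipsed. H at 0° is eclipsed with H at 0° (3.6); Ph at 120° is eclipsed with H at 120° (7.2); F at 240° is eclipsed with OH at 240° (7.3). Total 18.1 kJ/mol.
OH at 300° is staggered. F at 240° is gauche with OH at 300° (1.9). Total 1.9 kJ/mol.
The maximum (20.3 kJ/mol) occurs with OH at 120°.

120°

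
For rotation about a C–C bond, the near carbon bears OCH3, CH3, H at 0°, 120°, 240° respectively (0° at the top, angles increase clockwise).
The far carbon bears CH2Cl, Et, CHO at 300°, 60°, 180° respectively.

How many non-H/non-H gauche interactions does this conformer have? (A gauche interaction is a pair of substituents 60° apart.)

4

Non-H gauche pairs: OCH3(0°)/CH2Cl(300°); OCH3(0°)/Et(60°); CH3(120°)/Et(60°); CH3(120°)/CHO(180°) — 4 interactions.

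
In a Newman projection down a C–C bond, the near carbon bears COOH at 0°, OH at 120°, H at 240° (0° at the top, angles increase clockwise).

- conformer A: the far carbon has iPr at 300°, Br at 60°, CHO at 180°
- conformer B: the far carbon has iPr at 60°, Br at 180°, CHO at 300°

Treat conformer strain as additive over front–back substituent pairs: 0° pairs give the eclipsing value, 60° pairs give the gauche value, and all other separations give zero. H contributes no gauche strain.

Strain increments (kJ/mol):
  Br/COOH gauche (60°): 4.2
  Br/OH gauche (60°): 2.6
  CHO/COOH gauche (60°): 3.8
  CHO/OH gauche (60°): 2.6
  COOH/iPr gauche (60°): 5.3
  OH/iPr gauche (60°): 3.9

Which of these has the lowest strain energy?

A (staggered): COOH–iPr gauche, COOH–Br gauche, OH–Br gauche, OH–CHO gauche; 5.3 + 4.2 + 2.6 + 2.6 = 14.7 kJ/mol.
B (staggered): COOH–iPr gauche, COOH–CHO gauche, OH–iPr gauche, OH–Br gauche; 5.3 + 3.8 + 3.9 + 2.6 = 15.6 kJ/mol.
A has the lowest total (14.7 kJ/mol).

A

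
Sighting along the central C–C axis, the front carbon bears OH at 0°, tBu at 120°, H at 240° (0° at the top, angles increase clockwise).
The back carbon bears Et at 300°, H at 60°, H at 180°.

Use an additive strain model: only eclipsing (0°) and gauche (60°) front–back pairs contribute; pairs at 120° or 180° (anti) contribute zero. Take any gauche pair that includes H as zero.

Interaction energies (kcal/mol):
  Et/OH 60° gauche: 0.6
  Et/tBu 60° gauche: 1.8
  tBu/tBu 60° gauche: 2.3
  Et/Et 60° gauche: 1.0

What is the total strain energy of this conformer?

This conformer is staggered. OH at 0° is gauche with Et at 300° (0.6). Total 0.6 kcal/mol.

0.6 kcal/mol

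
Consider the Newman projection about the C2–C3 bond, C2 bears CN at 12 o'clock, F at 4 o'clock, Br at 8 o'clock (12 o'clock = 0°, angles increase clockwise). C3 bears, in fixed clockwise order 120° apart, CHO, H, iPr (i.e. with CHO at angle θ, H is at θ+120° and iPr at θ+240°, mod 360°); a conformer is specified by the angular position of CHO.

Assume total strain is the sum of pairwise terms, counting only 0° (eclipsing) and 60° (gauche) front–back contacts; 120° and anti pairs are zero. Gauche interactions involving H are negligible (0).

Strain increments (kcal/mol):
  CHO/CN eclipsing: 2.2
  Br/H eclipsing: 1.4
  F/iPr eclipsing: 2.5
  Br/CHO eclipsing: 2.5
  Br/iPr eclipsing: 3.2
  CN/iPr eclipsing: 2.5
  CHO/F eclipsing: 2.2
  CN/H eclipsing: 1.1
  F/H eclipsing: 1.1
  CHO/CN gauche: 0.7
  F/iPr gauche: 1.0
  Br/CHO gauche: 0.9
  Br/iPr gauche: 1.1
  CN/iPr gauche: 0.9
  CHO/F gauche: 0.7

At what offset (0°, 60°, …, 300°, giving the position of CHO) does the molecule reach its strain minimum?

60°

CHO at 0° (eclipsed): CN–CHO eclipsed, F–H eclipsed, Br–iPr eclipsed; 2.2 + 1.1 + 3.2 = 6.5 kcal/mol.
CHO at 60° (staggered): CN–CHO gauche, CN–iPr gauche, F–CHO gauche, Br–iPr gauche; 0.7 + 0.9 + 0.7 + 1.1 = 3.4 kcal/mol.
CHO at 120° (eclipsed): CN–iPr eclipsed, F–CHO eclipsed, Br–H eclipsed; 2.5 + 2.2 + 1.4 = 6.1 kcal/mol.
CHO at 180° (staggered): CN–iPr gauche, F–CHO gauche, F–iPr gauche, Br–CHO gauche; 0.9 + 0.7 + 1.0 + 0.9 = 3.5 kcal/mol.
CHO at 240° (eclipsed): CN–H eclipsed, F–iPr eclipsed, Br–CHO eclipsed; 1.1 + 2.5 + 2.5 = 6.1 kcal/mol.
CHO at 300° (staggered): CN–CHO gauche, F–iPr gauche, Br–CHO gauche, Br–iPr gauche; 0.7 + 1.0 + 0.9 + 1.1 = 3.7 kcal/mol.
The minimum (3.4 kcal/mol) occurs with CHO at 60°.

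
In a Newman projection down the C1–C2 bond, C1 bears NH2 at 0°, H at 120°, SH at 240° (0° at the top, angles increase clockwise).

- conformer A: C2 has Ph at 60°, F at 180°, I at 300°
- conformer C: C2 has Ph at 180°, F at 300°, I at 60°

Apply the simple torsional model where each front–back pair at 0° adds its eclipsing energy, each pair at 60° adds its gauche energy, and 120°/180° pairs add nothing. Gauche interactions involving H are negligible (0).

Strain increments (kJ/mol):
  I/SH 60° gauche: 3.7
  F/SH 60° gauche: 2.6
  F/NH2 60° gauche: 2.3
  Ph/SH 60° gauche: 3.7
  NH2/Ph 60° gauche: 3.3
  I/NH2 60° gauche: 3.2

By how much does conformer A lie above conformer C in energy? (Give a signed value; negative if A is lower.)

+1.0 kJ/mol

A is staggered. NH2 at 0° is gauche with Ph at 60° (3.3); NH2 at 0° is gauche with I at 300° (3.2); SH at 240° is gauche with F at 180° (2.6); SH at 240° is gauche with I at 300° (3.7). Total 12.8 kJ/mol.
C is staggered. NH2 at 0° is gauche with F at 300° (2.3); NH2 at 0° is gauche with I at 60° (3.2); SH at 240° is gauche with Ph at 180° (3.7); SH at 240° is gauche with F at 300° (2.6). Total 11.8 kJ/mol.
E(A) − E(C) = 12.8 − 11.8 = +1.0 kJ/mol.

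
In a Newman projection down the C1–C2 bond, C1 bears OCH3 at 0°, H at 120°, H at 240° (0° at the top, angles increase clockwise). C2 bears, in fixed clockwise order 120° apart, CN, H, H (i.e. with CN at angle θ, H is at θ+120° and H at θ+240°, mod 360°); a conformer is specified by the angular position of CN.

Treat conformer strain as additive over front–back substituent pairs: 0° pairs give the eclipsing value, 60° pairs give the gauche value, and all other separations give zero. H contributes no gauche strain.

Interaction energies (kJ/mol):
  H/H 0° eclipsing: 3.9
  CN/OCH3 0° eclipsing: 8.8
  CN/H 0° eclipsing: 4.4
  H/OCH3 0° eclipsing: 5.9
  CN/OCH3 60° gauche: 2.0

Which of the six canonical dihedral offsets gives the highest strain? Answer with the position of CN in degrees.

0°

CN at 0° (eclipsed): OCH3(0°)/CN(0°) eclipsed 8.8; H(120°)/H(120°) eclipsed 3.9; H(240°)/H(240°) eclipsed 3.9 → 16.6 kJ/mol.
CN at 60° (staggered): OCH3(0°)/CN(60°) gauche 2.0 → 2.0 kJ/mol.
CN at 120° (eclipsed): OCH3(0°)/H(0°) eclipsed 5.9; H(120°)/CN(120°) eclipsed 4.4; H(240°)/H(240°) eclipsed 3.9 → 14.2 kJ/mol.
CN at 180° (staggered): no non-H gauche contacts → 0.0 kJ/mol.
CN at 240° (eclipsed): OCH3(0°)/H(0°) eclipsed 5.9; H(120°)/H(120°) eclipsed 3.9; H(240°)/CN(240°) eclipsed 4.4 → 14.2 kJ/mol.
CN at 300° (staggered): OCH3(0°)/CN(300°) gauche 2.0 → 2.0 kJ/mol.
The maximum (16.6 kJ/mol) occurs with CN at 0°.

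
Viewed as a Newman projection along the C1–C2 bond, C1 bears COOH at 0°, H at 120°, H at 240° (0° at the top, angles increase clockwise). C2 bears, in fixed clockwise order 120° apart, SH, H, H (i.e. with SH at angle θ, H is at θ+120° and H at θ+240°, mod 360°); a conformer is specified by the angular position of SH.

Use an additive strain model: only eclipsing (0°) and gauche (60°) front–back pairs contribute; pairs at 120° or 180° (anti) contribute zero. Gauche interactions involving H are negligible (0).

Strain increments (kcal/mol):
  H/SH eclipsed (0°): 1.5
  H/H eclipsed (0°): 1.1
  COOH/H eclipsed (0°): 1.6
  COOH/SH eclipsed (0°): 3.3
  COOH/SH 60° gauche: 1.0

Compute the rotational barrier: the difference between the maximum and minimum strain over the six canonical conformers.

SH at 0° (eclipsed): COOH–SH eclipsed, H–H eclipsed, H–H eclipsed; 3.3 + 1.1 + 1.1 = 5.5 kcal/mol.
SH at 60° (staggered): COOH–SH gauche; 1.0 = 1.0 kcal/mol.
SH at 120° (eclipsed): COOH–H eclipsed, H–SH eclipsed, H–H eclipsed; 1.6 + 1.5 + 1.1 = 4.2 kcal/mol.
SH at 180° (staggered): no non-H gauche contacts → 0.0 kcal/mol.
SH at 240° (eclipsed): COOH–H eclipsed, H–H eclipsed, H–SH eclipsed; 1.6 + 1.1 + 1.5 = 4.2 kcal/mol.
SH at 300° (staggered): COOH–SH gauche; 1.0 = 1.0 kcal/mol.
Max at 0° (5.5 kcal/mol), min at 180° (0.0 kcal/mol); barrier = 5.5 kcal/mol.

5.5 kcal/mol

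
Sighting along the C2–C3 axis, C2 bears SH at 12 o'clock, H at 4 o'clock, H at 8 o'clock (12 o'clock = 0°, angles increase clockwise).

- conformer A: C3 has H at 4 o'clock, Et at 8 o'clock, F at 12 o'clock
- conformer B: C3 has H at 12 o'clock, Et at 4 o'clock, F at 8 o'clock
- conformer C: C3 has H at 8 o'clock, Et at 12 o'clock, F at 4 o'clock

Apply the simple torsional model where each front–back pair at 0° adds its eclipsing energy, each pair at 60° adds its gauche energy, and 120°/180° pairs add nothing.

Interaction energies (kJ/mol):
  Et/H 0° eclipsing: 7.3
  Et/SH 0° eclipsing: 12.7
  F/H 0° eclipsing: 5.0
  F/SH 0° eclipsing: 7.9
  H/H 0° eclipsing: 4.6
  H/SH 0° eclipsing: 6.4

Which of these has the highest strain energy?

C

A (eclipsed): SH(0°)/F(0°) eclipsed 7.9; H(120°)/H(120°) eclipsed 4.6; H(240°)/Et(240°) eclipsed 7.3 → 19.8 kJ/mol.
B (eclipsed): SH(0°)/H(0°) eclipsed 6.4; H(120°)/Et(120°) eclipsed 7.3; H(240°)/F(240°) eclipsed 5.0 → 18.7 kJ/mol.
C (eclipsed): SH(0°)/Et(0°) eclipsed 12.7; H(120°)/F(120°) eclipsed 5.0; H(240°)/H(240°) eclipsed 4.6 → 22.3 kJ/mol.
C has the highest total (22.3 kJ/mol).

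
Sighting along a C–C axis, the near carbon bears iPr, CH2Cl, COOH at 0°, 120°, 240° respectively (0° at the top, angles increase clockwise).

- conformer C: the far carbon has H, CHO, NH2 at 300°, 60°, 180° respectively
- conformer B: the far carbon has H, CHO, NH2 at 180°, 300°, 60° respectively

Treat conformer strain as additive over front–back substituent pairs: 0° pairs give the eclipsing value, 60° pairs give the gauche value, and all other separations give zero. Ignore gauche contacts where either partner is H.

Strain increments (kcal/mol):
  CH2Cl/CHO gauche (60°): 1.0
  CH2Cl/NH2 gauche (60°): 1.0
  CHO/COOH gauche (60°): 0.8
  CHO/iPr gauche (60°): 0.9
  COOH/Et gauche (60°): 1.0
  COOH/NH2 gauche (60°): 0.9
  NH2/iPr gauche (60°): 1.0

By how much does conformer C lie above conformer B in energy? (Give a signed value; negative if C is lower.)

+0.1 kcal/mol

C (staggered): iPr(0°)/CHO(60°) gauche 0.9; CH2Cl(120°)/CHO(60°) gauche 1.0; CH2Cl(120°)/NH2(180°) gauche 1.0; COOH(240°)/NH2(180°) gauche 0.9 → 3.8 kcal/mol.
B (staggered): iPr(0°)/CHO(300°) gauche 0.9; iPr(0°)/NH2(60°) gauche 1.0; CH2Cl(120°)/NH2(60°) gauche 1.0; COOH(240°)/CHO(300°) gauche 0.8 → 3.7 kcal/mol.
E(C) − E(B) = 3.8 − 3.7 = +0.1 kcal/mol.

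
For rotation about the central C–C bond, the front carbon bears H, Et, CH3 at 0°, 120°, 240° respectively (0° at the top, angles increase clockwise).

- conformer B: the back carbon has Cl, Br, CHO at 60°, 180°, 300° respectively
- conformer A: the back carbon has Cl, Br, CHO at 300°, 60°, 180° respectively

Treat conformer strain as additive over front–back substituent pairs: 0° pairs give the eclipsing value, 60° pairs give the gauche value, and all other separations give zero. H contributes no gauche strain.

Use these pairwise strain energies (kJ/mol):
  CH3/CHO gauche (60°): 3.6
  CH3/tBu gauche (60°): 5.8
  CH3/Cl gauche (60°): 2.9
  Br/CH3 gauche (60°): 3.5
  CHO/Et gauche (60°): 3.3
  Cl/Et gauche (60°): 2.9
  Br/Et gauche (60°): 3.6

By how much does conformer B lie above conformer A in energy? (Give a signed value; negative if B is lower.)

+0.2 kJ/mol

B is staggered. Et at 120° is gauche with Cl at 60° (2.9); Et at 120° is gauche with Br at 180° (3.6); CH3 at 240° is gauche with Br at 180° (3.5); CH3 at 240° is gauche with CHO at 300° (3.6). Total 13.6 kJ/mol.
A is staggered. Et at 120° is gauche with Br at 60° (3.6); Et at 120° is gauche with CHO at 180° (3.3); CH3 at 240° is gauche with Cl at 300° (2.9); CH3 at 240° is gauche with CHO at 180° (3.6). Total 13.4 kJ/mol.
E(B) − E(A) = 13.6 − 13.4 = +0.2 kJ/mol.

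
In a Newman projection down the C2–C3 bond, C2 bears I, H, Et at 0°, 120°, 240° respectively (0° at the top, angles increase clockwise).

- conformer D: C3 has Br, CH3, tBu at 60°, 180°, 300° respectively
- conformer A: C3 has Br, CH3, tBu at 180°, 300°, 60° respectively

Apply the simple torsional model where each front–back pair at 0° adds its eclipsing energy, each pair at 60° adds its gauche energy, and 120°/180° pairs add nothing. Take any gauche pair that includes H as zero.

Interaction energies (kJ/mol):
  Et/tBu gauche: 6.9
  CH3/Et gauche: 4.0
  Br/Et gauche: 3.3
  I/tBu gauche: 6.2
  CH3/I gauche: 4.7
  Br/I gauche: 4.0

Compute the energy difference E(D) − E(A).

+2.9 kJ/mol

D (staggered): I(0°)/Br(60°) gauche 4.0; I(0°)/tBu(300°) gauche 6.2; Et(240°)/CH3(180°) gauche 4.0; Et(240°)/tBu(300°) gauche 6.9 → 21.1 kJ/mol.
A (staggered): I(0°)/CH3(300°) gauche 4.7; I(0°)/tBu(60°) gauche 6.2; Et(240°)/Br(180°) gauche 3.3; Et(240°)/CH3(300°) gauche 4.0 → 18.2 kJ/mol.
E(D) − E(A) = 21.1 − 18.2 = +2.9 kJ/mol.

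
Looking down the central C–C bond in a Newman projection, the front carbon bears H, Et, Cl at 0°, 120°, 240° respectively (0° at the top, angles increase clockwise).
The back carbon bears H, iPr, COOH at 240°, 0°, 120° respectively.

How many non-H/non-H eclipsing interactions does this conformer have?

Non-H eclipsing pairs: Et(120°)/COOH(120°) — 1 interaction.

1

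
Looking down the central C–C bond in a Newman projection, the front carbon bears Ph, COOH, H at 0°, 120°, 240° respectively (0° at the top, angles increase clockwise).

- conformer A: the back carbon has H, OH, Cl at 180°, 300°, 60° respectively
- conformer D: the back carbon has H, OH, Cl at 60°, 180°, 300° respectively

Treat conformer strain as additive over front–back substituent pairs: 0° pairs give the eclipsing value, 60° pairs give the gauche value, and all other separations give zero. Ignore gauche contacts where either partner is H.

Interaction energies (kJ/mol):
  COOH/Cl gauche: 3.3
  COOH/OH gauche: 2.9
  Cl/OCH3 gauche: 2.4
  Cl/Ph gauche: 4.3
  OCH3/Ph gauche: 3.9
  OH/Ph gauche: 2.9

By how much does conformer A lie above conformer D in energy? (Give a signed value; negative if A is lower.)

A (staggered): Ph(0°)/OH(300°) gauche 2.9; Ph(0°)/Cl(60°) gauche 4.3; COOH(120°)/Cl(60°) gauche 3.3 → 10.5 kJ/mol.
D (staggered): Ph(0°)/Cl(300°) gauche 4.3; COOH(120°)/OH(180°) gauche 2.9 → 7.2 kJ/mol.
E(A) − E(D) = 10.5 − 7.2 = +3.3 kJ/mol.

+3.3 kJ/mol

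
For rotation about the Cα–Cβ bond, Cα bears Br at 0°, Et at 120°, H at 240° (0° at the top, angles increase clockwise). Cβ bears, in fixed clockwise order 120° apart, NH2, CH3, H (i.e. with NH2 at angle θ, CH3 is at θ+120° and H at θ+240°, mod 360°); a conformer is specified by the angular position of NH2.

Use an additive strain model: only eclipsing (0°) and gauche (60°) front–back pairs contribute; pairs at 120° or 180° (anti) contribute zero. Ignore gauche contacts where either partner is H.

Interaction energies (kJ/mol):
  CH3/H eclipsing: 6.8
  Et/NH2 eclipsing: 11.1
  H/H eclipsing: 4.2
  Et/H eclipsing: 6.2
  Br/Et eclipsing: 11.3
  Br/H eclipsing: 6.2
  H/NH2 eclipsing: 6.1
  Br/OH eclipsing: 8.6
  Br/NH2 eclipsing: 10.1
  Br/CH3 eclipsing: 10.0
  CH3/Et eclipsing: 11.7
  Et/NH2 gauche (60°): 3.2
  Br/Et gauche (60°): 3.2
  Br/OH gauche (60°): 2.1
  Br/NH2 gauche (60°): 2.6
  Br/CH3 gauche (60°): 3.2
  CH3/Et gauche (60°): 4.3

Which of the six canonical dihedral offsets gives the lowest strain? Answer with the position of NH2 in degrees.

NH2 at 0° (eclipsed): Br–NH2 eclipsed, Et–CH3 eclipsed, H–H eclipsed; 10.1 + 11.7 + 4.2 = 26.0 kJ/mol.
NH2 at 60° (staggered): Br–NH2 gauche, Et–NH2 gauche, Et–CH3 gauche; 2.6 + 3.2 + 4.3 = 10.1 kJ/mol.
NH2 at 120° (eclipsed): Br–H eclipsed, Et–NH2 eclipsed, H–CH3 eclipsed; 6.2 + 11.1 + 6.8 = 24.1 kJ/mol.
NH2 at 180° (staggered): Br–CH3 gauche, Et–NH2 gauche; 3.2 + 3.2 = 6.4 kJ/mol.
NH2 at 240° (eclipsed): Br–CH3 eclipsed, Et–H eclipsed, H–NH2 eclipsed; 10.0 + 6.2 + 6.1 = 22.3 kJ/mol.
NH2 at 300° (staggered): Br–NH2 gauche, Br–CH3 gauche, Et–CH3 gauche; 2.6 + 3.2 + 4.3 = 10.1 kJ/mol.
The minimum (6.4 kJ/mol) occurs with NH2 at 180°.

180°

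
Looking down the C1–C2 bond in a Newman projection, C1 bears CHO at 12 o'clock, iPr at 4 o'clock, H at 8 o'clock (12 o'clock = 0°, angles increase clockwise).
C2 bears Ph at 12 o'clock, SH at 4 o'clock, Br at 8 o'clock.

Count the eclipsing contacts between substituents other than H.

2

Non-H eclipsing pairs: CHO(0°)/Ph(0°); iPr(120°)/SH(120°) — 2 interactions.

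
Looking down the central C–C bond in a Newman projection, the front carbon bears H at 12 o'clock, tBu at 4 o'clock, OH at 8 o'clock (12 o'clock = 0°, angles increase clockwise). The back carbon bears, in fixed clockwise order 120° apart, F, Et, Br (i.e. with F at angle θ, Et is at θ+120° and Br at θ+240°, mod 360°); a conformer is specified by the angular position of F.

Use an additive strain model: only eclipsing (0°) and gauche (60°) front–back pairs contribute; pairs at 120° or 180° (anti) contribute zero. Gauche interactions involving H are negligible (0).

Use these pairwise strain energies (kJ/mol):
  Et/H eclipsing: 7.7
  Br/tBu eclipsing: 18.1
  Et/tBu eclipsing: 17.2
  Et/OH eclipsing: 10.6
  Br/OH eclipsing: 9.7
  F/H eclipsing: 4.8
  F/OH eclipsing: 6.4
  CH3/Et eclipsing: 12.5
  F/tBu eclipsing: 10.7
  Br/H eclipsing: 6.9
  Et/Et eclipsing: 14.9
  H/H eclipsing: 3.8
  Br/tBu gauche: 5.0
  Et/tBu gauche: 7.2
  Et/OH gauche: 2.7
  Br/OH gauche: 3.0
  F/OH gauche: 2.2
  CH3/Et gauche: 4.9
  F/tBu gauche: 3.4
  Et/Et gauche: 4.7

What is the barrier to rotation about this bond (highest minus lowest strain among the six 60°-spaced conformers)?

18.9 kJ/mol

F at 0° is eclipsed. H at 0° is eclipsed with F at 0° (4.8); tBu at 120° is eclipsed with Et at 120° (17.2); OH at 240° is eclipsed with Br at 240° (9.7). Total 31.7 kJ/mol.
F at 60° is staggered. tBu at 120° is gauche with F at 60° (3.4); tBu at 120° is gauche with Et at 180° (7.2); OH at 240° is gauche with Et at 180° (2.7); OH at 240° is gauche with Br at 300° (3.0). Total 16.3 kJ/mol.
F at 120° is eclipsed. H at 0° is eclipsed with Br at 0° (6.9); tBu at 120° is eclipsed with F at 120° (10.7); OH at 240° is eclipsed with Et at 240° (10.6). Total 28.2 kJ/mol.
F at 180° is staggered. tBu at 120° is gauche with F at 180° (3.4); tBu at 120° is gauche with Br at 60° (5.0); OH at 240° is gauche with F at 180° (2.2); OH at 240° is gauche with Et at 300° (2.7). Total 13.3 kJ/mol.
F at 240° is eclipsed. H at 0° is eclipsed with Et at 0° (7.7); tBu at 120° is eclipsed with Br at 120° (18.1); OH at 240° is eclipsed with F at 240° (6.4). Total 32.2 kJ/mol.
F at 300° is staggered. tBu at 120° is gauche with Et at 60° (7.2); tBu at 120° is gauche with Br at 180° (5.0); OH at 240° is gauche with F at 300° (2.2); OH at 240° is gauche with Br at 180° (3.0). Total 17.4 kJ/mol.
Max at 240° (32.2 kJ/mol), min at 180° (13.3 kJ/mol); barrier = 18.9 kJ/mol.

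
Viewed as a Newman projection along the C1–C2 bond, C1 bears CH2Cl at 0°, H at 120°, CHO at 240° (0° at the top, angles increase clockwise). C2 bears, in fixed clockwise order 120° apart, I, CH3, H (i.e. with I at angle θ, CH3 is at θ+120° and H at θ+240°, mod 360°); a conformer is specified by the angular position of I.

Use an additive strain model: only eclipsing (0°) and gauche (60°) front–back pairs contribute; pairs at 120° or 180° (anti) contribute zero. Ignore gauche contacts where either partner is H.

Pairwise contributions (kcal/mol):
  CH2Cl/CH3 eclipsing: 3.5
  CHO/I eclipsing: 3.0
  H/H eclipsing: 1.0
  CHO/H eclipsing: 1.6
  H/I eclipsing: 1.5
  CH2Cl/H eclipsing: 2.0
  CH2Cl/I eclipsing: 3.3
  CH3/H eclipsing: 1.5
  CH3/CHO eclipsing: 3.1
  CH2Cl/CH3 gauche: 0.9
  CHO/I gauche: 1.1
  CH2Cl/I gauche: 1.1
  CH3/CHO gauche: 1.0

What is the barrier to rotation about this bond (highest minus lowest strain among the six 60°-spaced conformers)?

5.4 kcal/mol

I at 0° (eclipsed): CH2Cl(0°)/I(0°) eclipsed 3.3; H(120°)/CH3(120°) eclipsed 1.5; CHO(240°)/H(240°) eclipsed 1.6 → 6.4 kcal/mol.
I at 60° (staggered): CH2Cl(0°)/I(60°) gauche 1.1; CHO(240°)/CH3(180°) gauche 1.0 → 2.1 kcal/mol.
I at 120° (eclipsed): CH2Cl(0°)/H(0°) eclipsed 2.0; H(120°)/I(120°) eclipsed 1.5; CHO(240°)/CH3(240°) eclipsed 3.1 → 6.6 kcal/mol.
I at 180° (staggered): CH2Cl(0°)/CH3(300°) gauche 0.9; CHO(240°)/I(180°) gauche 1.1; CHO(240°)/CH3(300°) gauche 1.0 → 3.0 kcal/mol.
I at 240° (eclipsed): CH2Cl(0°)/CH3(0°) eclipsed 3.5; H(120°)/H(120°) eclipsed 1.0; CHO(240°)/I(240°) eclipsed 3.0 → 7.5 kcal/mol.
I at 300° (staggered): CH2Cl(0°)/I(300°) gauche 1.1; CH2Cl(0°)/CH3(60°) gauche 0.9; CHO(240°)/I(300°) gauche 1.1 → 3.1 kcal/mol.
Max at 240° (7.5 kcal/mol), min at 60° (2.1 kcal/mol); barrier = 5.4 kcal/mol.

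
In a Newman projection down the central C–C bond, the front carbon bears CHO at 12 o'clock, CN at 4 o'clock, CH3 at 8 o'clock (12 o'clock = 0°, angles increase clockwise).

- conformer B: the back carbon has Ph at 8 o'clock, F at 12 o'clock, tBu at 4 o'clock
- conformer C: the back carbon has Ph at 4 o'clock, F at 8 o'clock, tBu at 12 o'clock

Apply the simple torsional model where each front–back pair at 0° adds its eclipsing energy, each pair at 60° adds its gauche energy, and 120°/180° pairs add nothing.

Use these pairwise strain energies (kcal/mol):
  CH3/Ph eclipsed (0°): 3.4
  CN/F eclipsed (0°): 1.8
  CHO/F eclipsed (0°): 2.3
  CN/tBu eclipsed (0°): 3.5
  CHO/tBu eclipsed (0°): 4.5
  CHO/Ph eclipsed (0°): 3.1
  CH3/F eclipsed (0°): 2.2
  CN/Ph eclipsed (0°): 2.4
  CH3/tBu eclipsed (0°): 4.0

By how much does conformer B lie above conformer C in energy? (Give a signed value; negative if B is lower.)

B (eclipsed): CHO(0°)/F(0°) eclipsed 2.3; CN(120°)/tBu(120°) eclipsed 3.5; CH3(240°)/Ph(240°) eclipsed 3.4 → 9.2 kcal/mol.
C (eclipsed): CHO(0°)/tBu(0°) eclipsed 4.5; CN(120°)/Ph(120°) eclipsed 2.4; CH3(240°)/F(240°) eclipsed 2.2 → 9.1 kcal/mol.
E(B) − E(C) = 9.2 − 9.1 = +0.1 kcal/mol.

+0.1 kcal/mol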